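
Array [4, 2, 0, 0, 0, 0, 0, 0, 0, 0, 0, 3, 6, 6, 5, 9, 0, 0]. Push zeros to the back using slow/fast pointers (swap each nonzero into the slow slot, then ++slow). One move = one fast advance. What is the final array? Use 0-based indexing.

(s=0,f=0) a[fast]=4≠0 swap→a[0]=4 → slow++,fast++
(s=1,f=1) a[fast]=2≠0 swap→a[1]=2 → slow++,fast++
(s=2,f=2) a[fast]=0 → fast++
(s=2,f=3) a[fast]=0 → fast++
(s=2,f=4) a[fast]=0 → fast++
(s=2,f=5) a[fast]=0 → fast++
(s=2,f=6) a[fast]=0 → fast++
(s=2,f=7) a[fast]=0 → fast++
(s=2,f=8) a[fast]=0 → fast++
(s=2,f=9) a[fast]=0 → fast++
(s=2,f=10) a[fast]=0 → fast++
(s=2,f=11) a[fast]=3≠0 swap→a[2]=3 → slow++,fast++
(s=3,f=12) a[fast]=6≠0 swap→a[3]=6 → slow++,fast++
(s=4,f=13) a[fast]=6≠0 swap→a[4]=6 → slow++,fast++
(s=5,f=14) a[fast]=5≠0 swap→a[5]=5 → slow++,fast++
(s=6,f=15) a[fast]=9≠0 swap→a[6]=9 → slow++,fast++
(s=7,f=16) a[fast]=0 → fast++
(s=7,f=17) a[fast]=0 → fast++

[4, 2, 3, 6, 6, 5, 9, 0, 0, 0, 0, 0, 0, 0, 0, 0, 0, 0]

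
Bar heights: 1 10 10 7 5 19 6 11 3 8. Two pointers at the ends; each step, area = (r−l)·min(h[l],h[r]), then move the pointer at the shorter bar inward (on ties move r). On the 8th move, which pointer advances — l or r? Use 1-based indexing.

[1,10] min(1,8)*9=9 best=9 * → l++
[2,10] min(10,8)*8=64 best=64 * → r--
[2,9] min(10,3)*7=21 best=64 → r--
[2,8] min(10,11)*6=60 best=64 → l++
[3,8] min(10,11)*5=50 best=64 → l++
[4,8] min(7,11)*4=28 best=64 → l++
[5,8] min(5,11)*3=15 best=64 → l++
[6,8] min(19,11)*2=22 best=64 → r--

r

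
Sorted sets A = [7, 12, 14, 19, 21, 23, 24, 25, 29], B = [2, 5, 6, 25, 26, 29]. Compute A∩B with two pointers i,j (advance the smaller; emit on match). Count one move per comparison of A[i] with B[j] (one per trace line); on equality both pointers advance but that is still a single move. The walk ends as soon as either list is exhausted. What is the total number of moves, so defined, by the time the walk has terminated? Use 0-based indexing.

13 moves

i=0 j=0: 7>2, j++
i=0 j=1: 7>5, j++
i=0 j=2: 7>6, j++
i=0 j=3: 7<25, i++
i=1 j=3: 12<25, i++
i=2 j=3: 14<25, i++
i=3 j=3: 19<25, i++
i=4 j=3: 21<25, i++
i=5 j=3: 23<25, i++
i=6 j=3: 24<25, i++
i=7 j=3: 25==25 emit, i++,j++
i=8 j=4: 29>26, j++
i=8 j=5: 29==29 emit, i++,j++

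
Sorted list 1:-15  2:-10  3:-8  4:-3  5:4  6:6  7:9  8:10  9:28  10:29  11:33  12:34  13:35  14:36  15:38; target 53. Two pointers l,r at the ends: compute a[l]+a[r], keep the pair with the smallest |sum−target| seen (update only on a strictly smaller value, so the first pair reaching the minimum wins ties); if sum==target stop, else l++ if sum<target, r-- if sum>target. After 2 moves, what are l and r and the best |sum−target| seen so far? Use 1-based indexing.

l=3, r=15, best |Δ|=25

l=1 r=15: -15+38=23 d=30 *, l++
l=2 r=15: -10+38=28 d=25 *, l++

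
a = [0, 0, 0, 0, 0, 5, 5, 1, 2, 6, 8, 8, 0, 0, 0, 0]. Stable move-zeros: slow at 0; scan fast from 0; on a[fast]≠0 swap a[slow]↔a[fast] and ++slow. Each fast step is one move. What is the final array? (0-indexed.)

(s=0,f=0) a[fast]=0 → fast++
(s=0,f=1) a[fast]=0 → fast++
(s=0,f=2) a[fast]=0 → fast++
(s=0,f=3) a[fast]=0 → fast++
(s=0,f=4) a[fast]=0 → fast++
(s=0,f=5) a[fast]=5≠0 swap→a[0]=5 → slow++,fast++
(s=1,f=6) a[fast]=5≠0 swap→a[1]=5 → slow++,fast++
(s=2,f=7) a[fast]=1≠0 swap→a[2]=1 → slow++,fast++
(s=3,f=8) a[fast]=2≠0 swap→a[3]=2 → slow++,fast++
(s=4,f=9) a[fast]=6≠0 swap→a[4]=6 → slow++,fast++
(s=5,f=10) a[fast]=8≠0 swap→a[5]=8 → slow++,fast++
(s=6,f=11) a[fast]=8≠0 swap→a[6]=8 → slow++,fast++
(s=7,f=12) a[fast]=0 → fast++
(s=7,f=13) a[fast]=0 → fast++
(s=7,f=14) a[fast]=0 → fast++
(s=7,f=15) a[fast]=0 → fast++

[5, 5, 1, 2, 6, 8, 8, 0, 0, 0, 0, 0, 0, 0, 0, 0]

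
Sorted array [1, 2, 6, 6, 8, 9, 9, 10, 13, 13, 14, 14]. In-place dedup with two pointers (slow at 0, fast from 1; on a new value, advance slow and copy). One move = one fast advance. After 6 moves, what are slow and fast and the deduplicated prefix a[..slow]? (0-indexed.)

(s=0,f=1) a[fast]=2≠a[slow]=1 write a[1]=2 → slow++,fast++
(s=1,f=2) a[fast]=6≠a[slow]=2 write a[2]=6 → slow++,fast++
(s=2,f=3) a[fast]=6=a[slow] dup → fast++
(s=2,f=4) a[fast]=8≠a[slow]=6 write a[3]=8 → slow++,fast++
(s=3,f=5) a[fast]=9≠a[slow]=8 write a[4]=9 → slow++,fast++
(s=4,f=6) a[fast]=9=a[slow] dup → fast++

slow=4, fast=7, prefix=[1, 2, 6, 8, 9]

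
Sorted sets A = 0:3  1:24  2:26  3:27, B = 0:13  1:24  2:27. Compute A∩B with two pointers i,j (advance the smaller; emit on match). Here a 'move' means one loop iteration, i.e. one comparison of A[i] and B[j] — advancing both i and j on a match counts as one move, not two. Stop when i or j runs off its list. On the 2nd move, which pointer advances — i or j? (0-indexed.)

i=0 j=0: 3<13, i++
i=1 j=0: 24>13, j++

j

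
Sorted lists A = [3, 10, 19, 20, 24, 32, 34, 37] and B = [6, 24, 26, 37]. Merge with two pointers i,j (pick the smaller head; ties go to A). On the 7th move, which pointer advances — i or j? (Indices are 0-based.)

i=0 j=0: A[i]=3<=B[j]=6 take 3, i++
i=1 j=0: A[i]=10>B[j]=6 take 6, j++
i=1 j=1: A[i]=10<=B[j]=24 take 10, i++
i=2 j=1: A[i]=19<=B[j]=24 take 19, i++
i=3 j=1: A[i]=20<=B[j]=24 take 20, i++
i=4 j=1: A[i]=24<=B[j]=24 take 24, i++
i=5 j=1: A[i]=32>B[j]=24 take 24, j++

j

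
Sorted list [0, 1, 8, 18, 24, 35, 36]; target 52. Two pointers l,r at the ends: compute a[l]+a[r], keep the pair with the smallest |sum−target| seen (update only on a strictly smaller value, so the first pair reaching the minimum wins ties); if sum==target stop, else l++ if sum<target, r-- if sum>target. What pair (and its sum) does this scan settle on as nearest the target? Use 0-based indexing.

l=0 r=6: 0+36=36 d=16 *, l++
l=1 r=6: 1+36=37 d=15 *, l++
l=2 r=6: 8+36=44 d=8 *, l++
l=3 r=6: 18+36=54 d=2 *, r--
l=3 r=5: 18+35=53 d=1 *, r--
l=3 r=4: 18+24=42 d=10, l++

pair (18, 35) with sum 53 (|Δ|=1)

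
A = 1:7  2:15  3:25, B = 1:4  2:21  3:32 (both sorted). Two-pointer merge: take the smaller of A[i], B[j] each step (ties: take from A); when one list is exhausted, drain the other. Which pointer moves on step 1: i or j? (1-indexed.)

j

[i=1,j=1] A[i]=7>B[j]=4 take 4 → j++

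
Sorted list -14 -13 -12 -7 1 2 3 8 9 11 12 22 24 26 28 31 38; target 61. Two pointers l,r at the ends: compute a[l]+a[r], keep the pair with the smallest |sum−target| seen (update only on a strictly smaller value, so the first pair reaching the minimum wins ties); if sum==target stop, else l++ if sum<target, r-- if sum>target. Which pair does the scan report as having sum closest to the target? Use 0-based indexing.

[0,16] -14+38=24 d=37 * → l++
[1,16] -13+38=25 d=36 * → l++
[2,16] -12+38=26 d=35 * → l++
[3,16] -7+38=31 d=30 * → l++
[4,16] 1+38=39 d=22 * → l++
[5,16] 2+38=40 d=21 * → l++
[6,16] 3+38=41 d=20 * → l++
[7,16] 8+38=46 d=15 * → l++
[8,16] 9+38=47 d=14 * → l++
[9,16] 11+38=49 d=12 * → l++
[10,16] 12+38=50 d=11 * → l++
[11,16] 22+38=60 d=1 * → l++
[12,16] 24+38=62 d=1 → r--
[12,15] 24+31=55 d=6 → l++
[13,15] 26+31=57 d=4 → l++
[14,15] 28+31=59 d=2 → l++

pair (22, 38) with sum 60 (|Δ|=1)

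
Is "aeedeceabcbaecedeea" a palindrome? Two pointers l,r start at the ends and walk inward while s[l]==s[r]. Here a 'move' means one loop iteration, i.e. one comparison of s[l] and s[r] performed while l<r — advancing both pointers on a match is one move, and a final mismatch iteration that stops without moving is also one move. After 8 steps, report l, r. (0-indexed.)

[0,18] 'a'=='a' → l++,r--
[1,17] 'e'=='e' → l++,r--
[2,16] 'e'=='e' → l++,r--
[3,15] 'd'=='d' → l++,r--
[4,14] 'e'=='e' → l++,r--
[5,13] 'c'=='c' → l++,r--
[6,12] 'e'=='e' → l++,r--
[7,11] 'a'=='a' → l++,r--

l=8, r=10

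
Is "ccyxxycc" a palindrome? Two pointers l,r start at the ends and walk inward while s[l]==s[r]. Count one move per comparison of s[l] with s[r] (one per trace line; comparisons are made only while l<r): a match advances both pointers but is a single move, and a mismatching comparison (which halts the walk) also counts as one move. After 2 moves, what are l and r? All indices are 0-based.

l=2, r=5

[0,7] 'c'=='c' → l++,r--
[1,6] 'c'=='c' → l++,r--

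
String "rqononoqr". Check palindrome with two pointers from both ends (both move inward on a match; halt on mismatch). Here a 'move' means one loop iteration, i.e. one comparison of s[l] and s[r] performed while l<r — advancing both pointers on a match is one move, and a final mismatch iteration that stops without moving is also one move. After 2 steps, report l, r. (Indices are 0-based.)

l=2, r=6

l=0 r=8: 'r'=='r', l++,r--
l=1 r=7: 'q'=='q', l++,r--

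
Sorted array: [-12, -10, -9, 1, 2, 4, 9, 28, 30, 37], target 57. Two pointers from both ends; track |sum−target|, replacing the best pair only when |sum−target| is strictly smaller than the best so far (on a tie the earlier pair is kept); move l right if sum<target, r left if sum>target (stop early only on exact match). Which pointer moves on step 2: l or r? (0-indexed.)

l

[0,9] -12+37=25 d=32 * → l++
[1,9] -10+37=27 d=30 * → l++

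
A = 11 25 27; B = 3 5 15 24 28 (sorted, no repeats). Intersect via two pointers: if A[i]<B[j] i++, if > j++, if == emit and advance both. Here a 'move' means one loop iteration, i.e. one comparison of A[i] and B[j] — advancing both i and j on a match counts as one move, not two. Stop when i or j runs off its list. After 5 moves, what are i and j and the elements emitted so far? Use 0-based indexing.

i=1, j=4, emitted=[]

i=0 j=0: 11>3, j++
i=0 j=1: 11>5, j++
i=0 j=2: 11<15, i++
i=1 j=2: 25>15, j++
i=1 j=3: 25>24, j++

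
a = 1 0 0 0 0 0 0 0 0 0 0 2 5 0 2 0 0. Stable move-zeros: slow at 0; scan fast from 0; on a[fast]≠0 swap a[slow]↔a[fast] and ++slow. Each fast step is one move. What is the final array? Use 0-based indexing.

[1, 2, 5, 2, 0, 0, 0, 0, 0, 0, 0, 0, 0, 0, 0, 0, 0]

slow=0 fast=0: a[fast]=1≠0 swap→a[0]=1, slow++,fast++
slow=1 fast=1: a[fast]=0, fast++
slow=1 fast=2: a[fast]=0, fast++
slow=1 fast=3: a[fast]=0, fast++
slow=1 fast=4: a[fast]=0, fast++
slow=1 fast=5: a[fast]=0, fast++
slow=1 fast=6: a[fast]=0, fast++
slow=1 fast=7: a[fast]=0, fast++
slow=1 fast=8: a[fast]=0, fast++
slow=1 fast=9: a[fast]=0, fast++
slow=1 fast=10: a[fast]=0, fast++
slow=1 fast=11: a[fast]=2≠0 swap→a[1]=2, slow++,fast++
slow=2 fast=12: a[fast]=5≠0 swap→a[2]=5, slow++,fast++
slow=3 fast=13: a[fast]=0, fast++
slow=3 fast=14: a[fast]=2≠0 swap→a[3]=2, slow++,fast++
slow=4 fast=15: a[fast]=0, fast++
slow=4 fast=16: a[fast]=0, fast++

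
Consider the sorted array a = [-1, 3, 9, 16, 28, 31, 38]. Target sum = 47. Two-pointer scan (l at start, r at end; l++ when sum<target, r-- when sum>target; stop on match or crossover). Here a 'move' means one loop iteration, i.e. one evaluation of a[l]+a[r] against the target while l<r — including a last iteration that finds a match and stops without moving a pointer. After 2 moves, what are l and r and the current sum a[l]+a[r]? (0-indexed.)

l=2, r=6, sum=47

[0,6] -1+38=37 <47 → l++
[1,6] 3+38=41 <47 → l++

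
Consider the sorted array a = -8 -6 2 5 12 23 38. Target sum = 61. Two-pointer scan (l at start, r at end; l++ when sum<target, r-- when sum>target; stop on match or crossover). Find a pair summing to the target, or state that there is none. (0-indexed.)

[0,6] -8+38=30 <61 → l++
[1,6] -6+38=32 <61 → l++
[2,6] 2+38=40 <61 → l++
[3,6] 5+38=43 <61 → l++
[4,6] 12+38=50 <61 → l++
[5,6] 23+38=61 → found

(23, 38)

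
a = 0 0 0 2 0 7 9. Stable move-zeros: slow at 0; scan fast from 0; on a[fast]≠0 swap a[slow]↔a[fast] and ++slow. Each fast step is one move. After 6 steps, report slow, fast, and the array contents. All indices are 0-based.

(s=0,f=0) a[fast]=0 → fast++
(s=0,f=1) a[fast]=0 → fast++
(s=0,f=2) a[fast]=0 → fast++
(s=0,f=3) a[fast]=2≠0 swap→a[0]=2 → slow++,fast++
(s=1,f=4) a[fast]=0 → fast++
(s=1,f=5) a[fast]=7≠0 swap→a[1]=7 → slow++,fast++

slow=2, fast=6, a=[2, 7, 0, 0, 0, 0, 9]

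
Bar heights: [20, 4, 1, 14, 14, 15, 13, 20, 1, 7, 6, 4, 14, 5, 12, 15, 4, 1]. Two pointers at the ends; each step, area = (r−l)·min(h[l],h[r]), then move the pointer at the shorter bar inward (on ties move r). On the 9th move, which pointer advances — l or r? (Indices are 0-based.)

[0,17] min(20,1)*17=17 best=17 * → r--
[0,16] min(20,4)*16=64 best=64 * → r--
[0,15] min(20,15)*15=225 best=225 * → r--
[0,14] min(20,12)*14=168 best=225 → r--
[0,13] min(20,5)*13=65 best=225 → r--
[0,12] min(20,14)*12=168 best=225 → r--
[0,11] min(20,4)*11=44 best=225 → r--
[0,10] min(20,6)*10=60 best=225 → r--
[0,9] min(20,7)*9=63 best=225 → r--

r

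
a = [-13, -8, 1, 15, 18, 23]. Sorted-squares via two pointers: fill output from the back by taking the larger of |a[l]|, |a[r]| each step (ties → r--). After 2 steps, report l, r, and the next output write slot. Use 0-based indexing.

l=0, r=3, next write slot=3

l=0 r=5: |-13|<=|23| out[5]=529, r--
l=0 r=4: |-13|<=|18| out[4]=324, r--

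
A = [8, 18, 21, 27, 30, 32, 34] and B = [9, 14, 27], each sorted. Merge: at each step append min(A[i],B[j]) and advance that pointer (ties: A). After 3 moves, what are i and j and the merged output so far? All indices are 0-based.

i=1, j=2, merged so far=[8, 9, 14]

i=0 j=0: A[i]=8<=B[j]=9 take 8, i++
i=1 j=0: A[i]=18>B[j]=9 take 9, j++
i=1 j=1: A[i]=18>B[j]=14 take 14, j++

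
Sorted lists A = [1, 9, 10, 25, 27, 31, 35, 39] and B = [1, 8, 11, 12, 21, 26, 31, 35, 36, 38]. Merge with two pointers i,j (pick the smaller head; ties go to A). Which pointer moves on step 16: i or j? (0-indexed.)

j

[i=0,j=0] A[i]=1<=B[j]=1 take 1 → i++
[i=1,j=0] A[i]=9>B[j]=1 take 1 → j++
[i=1,j=1] A[i]=9>B[j]=8 take 8 → j++
[i=1,j=2] A[i]=9<=B[j]=11 take 9 → i++
[i=2,j=2] A[i]=10<=B[j]=11 take 10 → i++
[i=3,j=2] A[i]=25>B[j]=11 take 11 → j++
[i=3,j=3] A[i]=25>B[j]=12 take 12 → j++
[i=3,j=4] A[i]=25>B[j]=21 take 21 → j++
[i=3,j=5] A[i]=25<=B[j]=26 take 25 → i++
[i=4,j=5] A[i]=27>B[j]=26 take 26 → j++
[i=4,j=6] A[i]=27<=B[j]=31 take 27 → i++
[i=5,j=6] A[i]=31<=B[j]=31 take 31 → i++
[i=6,j=6] A[i]=35>B[j]=31 take 31 → j++
[i=6,j=7] A[i]=35<=B[j]=35 take 35 → i++
[i=7,j=7] A[i]=39>B[j]=35 take 35 → j++
[i=7,j=8] A[i]=39>B[j]=36 take 36 → j++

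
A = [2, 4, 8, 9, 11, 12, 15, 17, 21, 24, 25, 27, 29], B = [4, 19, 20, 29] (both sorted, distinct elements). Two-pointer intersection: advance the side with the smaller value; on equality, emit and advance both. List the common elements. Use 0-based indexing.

intersection = [4, 29]

[i=0,j=0] 2<4 → i++
[i=1,j=0] 4==4 emit → i++,j++
[i=2,j=1] 8<19 → i++
[i=3,j=1] 9<19 → i++
[i=4,j=1] 11<19 → i++
[i=5,j=1] 12<19 → i++
[i=6,j=1] 15<19 → i++
[i=7,j=1] 17<19 → i++
[i=8,j=1] 21>19 → j++
[i=8,j=2] 21>20 → j++
[i=8,j=3] 21<29 → i++
[i=9,j=3] 24<29 → i++
[i=10,j=3] 25<29 → i++
[i=11,j=3] 27<29 → i++
[i=12,j=3] 29==29 emit → i++,j++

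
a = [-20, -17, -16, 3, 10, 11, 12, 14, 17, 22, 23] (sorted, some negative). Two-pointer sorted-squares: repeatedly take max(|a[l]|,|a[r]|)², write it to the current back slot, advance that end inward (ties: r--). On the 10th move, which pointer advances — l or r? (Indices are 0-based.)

l=0 r=10: |-20|<=|23| out[10]=529, r--
l=0 r=9: |-20|<=|22| out[9]=484, r--
l=0 r=8: |-20|>|17| out[8]=400, l++
l=1 r=8: |-17|<=|17| out[7]=289, r--
l=1 r=7: |-17|>|14| out[6]=289, l++
l=2 r=7: |-16|>|14| out[5]=256, l++
l=3 r=7: |3|<=|14| out[4]=196, r--
l=3 r=6: |3|<=|12| out[3]=144, r--
l=3 r=5: |3|<=|11| out[2]=121, r--
l=3 r=4: |3|<=|10| out[1]=100, r--

r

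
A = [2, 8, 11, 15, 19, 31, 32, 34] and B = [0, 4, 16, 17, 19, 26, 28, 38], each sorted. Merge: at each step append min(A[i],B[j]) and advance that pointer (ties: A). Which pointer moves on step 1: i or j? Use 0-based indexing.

j

i=0 j=0: A[i]=2>B[j]=0 take 0, j++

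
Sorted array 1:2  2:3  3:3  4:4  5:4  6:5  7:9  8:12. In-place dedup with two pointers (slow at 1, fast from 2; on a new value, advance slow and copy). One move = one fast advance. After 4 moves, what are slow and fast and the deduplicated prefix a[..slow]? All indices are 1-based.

(s=1,f=2) a[fast]=3≠a[slow]=2 write a[2]=3 → slow++,fast++
(s=2,f=3) a[fast]=3=a[slow] dup → fast++
(s=2,f=4) a[fast]=4≠a[slow]=3 write a[3]=4 → slow++,fast++
(s=3,f=5) a[fast]=4=a[slow] dup → fast++

slow=3, fast=6, prefix=[2, 3, 4]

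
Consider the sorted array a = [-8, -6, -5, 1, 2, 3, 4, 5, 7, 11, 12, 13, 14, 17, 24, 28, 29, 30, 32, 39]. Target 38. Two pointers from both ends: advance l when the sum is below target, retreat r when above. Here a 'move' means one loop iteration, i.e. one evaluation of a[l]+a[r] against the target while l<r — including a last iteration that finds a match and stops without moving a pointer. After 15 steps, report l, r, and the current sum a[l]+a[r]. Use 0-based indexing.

l=10, r=14, sum=36

[0,19] -8+39=31 <38 → l++
[1,19] -6+39=33 <38 → l++
[2,19] -5+39=34 <38 → l++
[3,19] 1+39=40 >38 → r--
[3,18] 1+32=33 <38 → l++
[4,18] 2+32=34 <38 → l++
[5,18] 3+32=35 <38 → l++
[6,18] 4+32=36 <38 → l++
[7,18] 5+32=37 <38 → l++
[8,18] 7+32=39 >38 → r--
[8,17] 7+30=37 <38 → l++
[9,17] 11+30=41 >38 → r--
[9,16] 11+29=40 >38 → r--
[9,15] 11+28=39 >38 → r--
[9,14] 11+24=35 <38 → l++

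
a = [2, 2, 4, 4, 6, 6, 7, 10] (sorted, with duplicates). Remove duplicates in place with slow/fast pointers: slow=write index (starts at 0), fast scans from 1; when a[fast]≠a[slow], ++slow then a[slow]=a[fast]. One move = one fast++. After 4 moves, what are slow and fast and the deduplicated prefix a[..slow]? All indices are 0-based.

slow=0 fast=1: a[fast]=2=a[slow] dup, fast++
slow=0 fast=2: a[fast]=4≠a[slow]=2 write a[1]=4, slow++,fast++
slow=1 fast=3: a[fast]=4=a[slow] dup, fast++
slow=1 fast=4: a[fast]=6≠a[slow]=4 write a[2]=6, slow++,fast++

slow=2, fast=5, prefix=[2, 4, 6]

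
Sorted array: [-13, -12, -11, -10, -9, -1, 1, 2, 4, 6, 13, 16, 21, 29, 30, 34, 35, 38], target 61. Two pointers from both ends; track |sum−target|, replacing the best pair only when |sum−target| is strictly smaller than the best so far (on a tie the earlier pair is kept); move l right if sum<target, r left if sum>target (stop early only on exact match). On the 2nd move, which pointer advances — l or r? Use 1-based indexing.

l

[1,18] -13+38=25 d=36 * → l++
[2,18] -12+38=26 d=35 * → l++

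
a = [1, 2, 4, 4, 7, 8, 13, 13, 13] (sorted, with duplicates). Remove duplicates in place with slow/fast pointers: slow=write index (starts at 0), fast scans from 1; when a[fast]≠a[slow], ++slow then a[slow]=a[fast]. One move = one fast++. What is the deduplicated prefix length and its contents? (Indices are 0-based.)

length 6; prefix = [1, 2, 4, 7, 8, 13]

(s=0,f=1) a[fast]=2≠a[slow]=1 write a[1]=2 → slow++,fast++
(s=1,f=2) a[fast]=4≠a[slow]=2 write a[2]=4 → slow++,fast++
(s=2,f=3) a[fast]=4=a[slow] dup → fast++
(s=2,f=4) a[fast]=7≠a[slow]=4 write a[3]=7 → slow++,fast++
(s=3,f=5) a[fast]=8≠a[slow]=7 write a[4]=8 → slow++,fast++
(s=4,f=6) a[fast]=13≠a[slow]=8 write a[5]=13 → slow++,fast++
(s=5,f=7) a[fast]=13=a[slow] dup → fast++
(s=5,f=8) a[fast]=13=a[slow] dup → fast++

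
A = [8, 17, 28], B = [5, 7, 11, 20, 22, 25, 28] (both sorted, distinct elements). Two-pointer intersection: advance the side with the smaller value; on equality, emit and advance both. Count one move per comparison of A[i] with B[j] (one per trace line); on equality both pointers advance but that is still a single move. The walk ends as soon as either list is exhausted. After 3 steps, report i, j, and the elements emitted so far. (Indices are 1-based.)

i=1 j=1: 8>5, j++
i=1 j=2: 8>7, j++
i=1 j=3: 8<11, i++

i=2, j=3, emitted=[]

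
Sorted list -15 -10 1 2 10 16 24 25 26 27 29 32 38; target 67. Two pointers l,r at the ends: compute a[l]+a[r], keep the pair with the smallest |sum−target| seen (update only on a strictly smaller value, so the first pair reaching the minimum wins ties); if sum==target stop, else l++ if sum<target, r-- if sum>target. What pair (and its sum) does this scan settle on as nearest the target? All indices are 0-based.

pair (29, 38) with sum 67 (|Δ|=0)

l=0 r=12: -15+38=23 d=44 *, l++
l=1 r=12: -10+38=28 d=39 *, l++
l=2 r=12: 1+38=39 d=28 *, l++
l=3 r=12: 2+38=40 d=27 *, l++
l=4 r=12: 10+38=48 d=19 *, l++
l=5 r=12: 16+38=54 d=13 *, l++
l=6 r=12: 24+38=62 d=5 *, l++
l=7 r=12: 25+38=63 d=4 *, l++
l=8 r=12: 26+38=64 d=3 *, l++
l=9 r=12: 27+38=65 d=2 *, l++
l=10 r=12: 29+38=67 d=0 *, stop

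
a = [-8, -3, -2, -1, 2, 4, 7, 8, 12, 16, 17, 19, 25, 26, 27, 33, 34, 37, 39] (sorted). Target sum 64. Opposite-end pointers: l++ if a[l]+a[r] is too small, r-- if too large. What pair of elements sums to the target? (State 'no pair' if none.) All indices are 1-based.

[1,19] -8+39=31 <64 → l++
[2,19] -3+39=36 <64 → l++
[3,19] -2+39=37 <64 → l++
[4,19] -1+39=38 <64 → l++
[5,19] 2+39=41 <64 → l++
[6,19] 4+39=43 <64 → l++
[7,19] 7+39=46 <64 → l++
[8,19] 8+39=47 <64 → l++
[9,19] 12+39=51 <64 → l++
[10,19] 16+39=55 <64 → l++
[11,19] 17+39=56 <64 → l++
[12,19] 19+39=58 <64 → l++
[13,19] 25+39=64 → found

(25, 39)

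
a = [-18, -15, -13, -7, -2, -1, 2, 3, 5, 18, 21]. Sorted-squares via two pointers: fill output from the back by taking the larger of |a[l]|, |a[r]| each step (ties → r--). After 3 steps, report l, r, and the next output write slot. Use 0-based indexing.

l=1, r=8, next write slot=7

[0,10] |-18|<=|21| out[10]=441 → r--
[0,9] |-18|<=|18| out[9]=324 → r--
[0,8] |-18|>|5| out[8]=324 → l++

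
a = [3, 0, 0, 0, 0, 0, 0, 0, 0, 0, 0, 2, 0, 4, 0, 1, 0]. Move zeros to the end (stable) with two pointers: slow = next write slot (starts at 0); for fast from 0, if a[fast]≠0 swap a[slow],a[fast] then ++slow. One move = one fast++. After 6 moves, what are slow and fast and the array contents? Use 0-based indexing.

slow=1, fast=6, a=[3, 0, 0, 0, 0, 0, 0, 0, 0, 0, 0, 2, 0, 4, 0, 1, 0]

(s=0,f=0) a[fast]=3≠0 swap→a[0]=3 → slow++,fast++
(s=1,f=1) a[fast]=0 → fast++
(s=1,f=2) a[fast]=0 → fast++
(s=1,f=3) a[fast]=0 → fast++
(s=1,f=4) a[fast]=0 → fast++
(s=1,f=5) a[fast]=0 → fast++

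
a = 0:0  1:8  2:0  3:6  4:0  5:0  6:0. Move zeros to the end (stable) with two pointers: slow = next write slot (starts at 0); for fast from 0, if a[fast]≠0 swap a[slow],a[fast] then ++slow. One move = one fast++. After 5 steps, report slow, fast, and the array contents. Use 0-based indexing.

slow=0 fast=0: a[fast]=0, fast++
slow=0 fast=1: a[fast]=8≠0 swap→a[0]=8, slow++,fast++
slow=1 fast=2: a[fast]=0, fast++
slow=1 fast=3: a[fast]=6≠0 swap→a[1]=6, slow++,fast++
slow=2 fast=4: a[fast]=0, fast++

slow=2, fast=5, a=[8, 6, 0, 0, 0, 0, 0]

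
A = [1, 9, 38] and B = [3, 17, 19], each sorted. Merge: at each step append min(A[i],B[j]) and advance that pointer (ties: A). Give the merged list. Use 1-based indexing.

i=1 j=1: A[i]=1<=B[j]=3 take 1, i++
i=2 j=1: A[i]=9>B[j]=3 take 3, j++
i=2 j=2: A[i]=9<=B[j]=17 take 9, i++
i=3 j=2: A[i]=38>B[j]=17 take 17, j++
i=3 j=3: A[i]=38>B[j]=19 take 19, j++
i=3 j=4: B done, take A[i]=38, i++

[1, 3, 9, 17, 19, 38]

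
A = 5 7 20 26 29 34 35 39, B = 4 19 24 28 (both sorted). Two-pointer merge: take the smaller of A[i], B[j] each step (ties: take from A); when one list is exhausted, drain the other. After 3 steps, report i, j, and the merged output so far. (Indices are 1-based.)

[i=1,j=1] A[i]=5>B[j]=4 take 4 → j++
[i=1,j=2] A[i]=5<=B[j]=19 take 5 → i++
[i=2,j=2] A[i]=7<=B[j]=19 take 7 → i++

i=3, j=2, merged so far=[4, 5, 7]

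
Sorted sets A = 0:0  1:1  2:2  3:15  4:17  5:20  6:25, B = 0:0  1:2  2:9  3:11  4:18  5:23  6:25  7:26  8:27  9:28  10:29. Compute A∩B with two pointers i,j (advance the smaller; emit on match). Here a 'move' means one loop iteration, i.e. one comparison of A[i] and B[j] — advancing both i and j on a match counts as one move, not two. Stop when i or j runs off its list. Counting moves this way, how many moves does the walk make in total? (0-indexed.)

11 moves

i=0 j=0: 0==0 emit, i++,j++
i=1 j=1: 1<2, i++
i=2 j=1: 2==2 emit, i++,j++
i=3 j=2: 15>9, j++
i=3 j=3: 15>11, j++
i=3 j=4: 15<18, i++
i=4 j=4: 17<18, i++
i=5 j=4: 20>18, j++
i=5 j=5: 20<23, i++
i=6 j=5: 25>23, j++
i=6 j=6: 25==25 emit, i++,j++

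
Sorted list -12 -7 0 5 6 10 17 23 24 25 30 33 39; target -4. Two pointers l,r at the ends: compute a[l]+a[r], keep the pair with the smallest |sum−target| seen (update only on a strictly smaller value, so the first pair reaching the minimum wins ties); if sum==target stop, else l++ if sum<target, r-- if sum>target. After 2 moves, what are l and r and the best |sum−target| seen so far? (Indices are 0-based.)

l=0, r=10, best |Δ|=25

[0,12] -12+39=27 d=31 * → r--
[0,11] -12+33=21 d=25 * → r--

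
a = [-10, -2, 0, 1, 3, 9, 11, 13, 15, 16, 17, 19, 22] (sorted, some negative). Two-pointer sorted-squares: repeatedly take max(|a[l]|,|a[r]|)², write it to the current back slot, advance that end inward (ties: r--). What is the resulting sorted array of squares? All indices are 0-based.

[0, 1, 4, 9, 81, 100, 121, 169, 225, 256, 289, 361, 484]

l=0 r=12: |-10|<=|22| out[12]=484, r--
l=0 r=11: |-10|<=|19| out[11]=361, r--
l=0 r=10: |-10|<=|17| out[10]=289, r--
l=0 r=9: |-10|<=|16| out[9]=256, r--
l=0 r=8: |-10|<=|15| out[8]=225, r--
l=0 r=7: |-10|<=|13| out[7]=169, r--
l=0 r=6: |-10|<=|11| out[6]=121, r--
l=0 r=5: |-10|>|9| out[5]=100, l++
l=1 r=5: |-2|<=|9| out[4]=81, r--
l=1 r=4: |-2|<=|3| out[3]=9, r--
l=1 r=3: |-2|>|1| out[2]=4, l++
l=2 r=3: |0|<=|1| out[1]=1, r--
l=2 r=2: |0|<=|0| out[0]=0, r--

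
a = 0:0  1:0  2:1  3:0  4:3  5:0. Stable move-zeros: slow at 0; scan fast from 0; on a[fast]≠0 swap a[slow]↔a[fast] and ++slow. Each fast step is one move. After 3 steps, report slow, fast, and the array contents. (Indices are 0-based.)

(s=0,f=0) a[fast]=0 → fast++
(s=0,f=1) a[fast]=0 → fast++
(s=0,f=2) a[fast]=1≠0 swap→a[0]=1 → slow++,fast++

slow=1, fast=3, a=[1, 0, 0, 0, 3, 0]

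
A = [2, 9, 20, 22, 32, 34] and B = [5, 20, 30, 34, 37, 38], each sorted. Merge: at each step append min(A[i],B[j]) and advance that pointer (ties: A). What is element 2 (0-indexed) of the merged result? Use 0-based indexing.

[i=0,j=0] A[i]=2<=B[j]=5 take 2 → i++
[i=1,j=0] A[i]=9>B[j]=5 take 5 → j++
[i=1,j=1] A[i]=9<=B[j]=20 take 9 → i++
[i=2,j=1] A[i]=20<=B[j]=20 take 20 → i++
[i=3,j=1] A[i]=22>B[j]=20 take 20 → j++
[i=3,j=2] A[i]=22<=B[j]=30 take 22 → i++
[i=4,j=2] A[i]=32>B[j]=30 take 30 → j++
[i=4,j=3] A[i]=32<=B[j]=34 take 32 → i++
[i=5,j=3] A[i]=34<=B[j]=34 take 34 → i++
[i=6,j=3] A done, take B[j]=34 → j++
[i=6,j=4] A done, take B[j]=37 → j++
[i=6,j=5] A done, take B[j]=38 → j++

merged[2] = 9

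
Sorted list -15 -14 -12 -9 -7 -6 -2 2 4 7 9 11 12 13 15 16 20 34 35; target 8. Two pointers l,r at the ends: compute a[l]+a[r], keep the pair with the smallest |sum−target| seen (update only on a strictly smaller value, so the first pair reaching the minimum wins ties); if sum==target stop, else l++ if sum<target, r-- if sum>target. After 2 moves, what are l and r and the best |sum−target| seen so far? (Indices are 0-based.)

[0,18] -15+35=20 d=12 * → r--
[0,17] -15+34=19 d=11 * → r--

l=0, r=16, best |Δ|=11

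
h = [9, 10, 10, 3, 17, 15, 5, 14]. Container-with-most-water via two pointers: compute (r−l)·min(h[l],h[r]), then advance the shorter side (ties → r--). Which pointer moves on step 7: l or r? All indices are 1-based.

l=1 r=8: min(9,14)*7=63 best=63 *, l++
l=2 r=8: min(10,14)*6=60 best=63, l++
l=3 r=8: min(10,14)*5=50 best=63, l++
l=4 r=8: min(3,14)*4=12 best=63, l++
l=5 r=8: min(17,14)*3=42 best=63, r--
l=5 r=7: min(17,5)*2=10 best=63, r--
l=5 r=6: min(17,15)*1=15 best=63, r--

r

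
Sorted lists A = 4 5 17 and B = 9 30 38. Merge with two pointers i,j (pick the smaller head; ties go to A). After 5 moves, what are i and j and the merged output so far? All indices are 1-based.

i=1 j=1: A[i]=4<=B[j]=9 take 4, i++
i=2 j=1: A[i]=5<=B[j]=9 take 5, i++
i=3 j=1: A[i]=17>B[j]=9 take 9, j++
i=3 j=2: A[i]=17<=B[j]=30 take 17, i++
i=4 j=2: A done, take B[j]=30, j++

i=4, j=3, merged so far=[4, 5, 9, 17, 30]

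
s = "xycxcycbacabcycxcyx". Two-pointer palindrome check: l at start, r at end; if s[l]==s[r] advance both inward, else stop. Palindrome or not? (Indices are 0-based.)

l=0 r=18: 'x'=='x', l++,r--
l=1 r=17: 'y'=='y', l++,r--
l=2 r=16: 'c'=='c', l++,r--
l=3 r=15: 'x'=='x', l++,r--
l=4 r=14: 'c'=='c', l++,r--
l=5 r=13: 'y'=='y', l++,r--
l=6 r=12: 'c'=='c', l++,r--
l=7 r=11: 'b'=='b', l++,r--
l=8 r=10: 'a'=='a', l++,r--

palindrome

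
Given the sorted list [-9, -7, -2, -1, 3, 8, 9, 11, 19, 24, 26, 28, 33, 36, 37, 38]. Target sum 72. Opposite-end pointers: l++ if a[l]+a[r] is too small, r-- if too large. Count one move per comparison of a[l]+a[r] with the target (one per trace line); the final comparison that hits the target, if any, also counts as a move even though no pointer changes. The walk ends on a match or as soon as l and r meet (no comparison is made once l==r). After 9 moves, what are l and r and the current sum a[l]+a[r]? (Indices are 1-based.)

[1,16] -9+38=29 <72 → l++
[2,16] -7+38=31 <72 → l++
[3,16] -2+38=36 <72 → l++
[4,16] -1+38=37 <72 → l++
[5,16] 3+38=41 <72 → l++
[6,16] 8+38=46 <72 → l++
[7,16] 9+38=47 <72 → l++
[8,16] 11+38=49 <72 → l++
[9,16] 19+38=57 <72 → l++

l=10, r=16, sum=62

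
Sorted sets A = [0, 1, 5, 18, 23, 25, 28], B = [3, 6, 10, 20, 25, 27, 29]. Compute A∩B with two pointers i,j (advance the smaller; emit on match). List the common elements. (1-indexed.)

intersection = [25]

i=1 j=1: 0<3, i++
i=2 j=1: 1<3, i++
i=3 j=1: 5>3, j++
i=3 j=2: 5<6, i++
i=4 j=2: 18>6, j++
i=4 j=3: 18>10, j++
i=4 j=4: 18<20, i++
i=5 j=4: 23>20, j++
i=5 j=5: 23<25, i++
i=6 j=5: 25==25 emit, i++,j++
i=7 j=6: 28>27, j++
i=7 j=7: 28<29, i++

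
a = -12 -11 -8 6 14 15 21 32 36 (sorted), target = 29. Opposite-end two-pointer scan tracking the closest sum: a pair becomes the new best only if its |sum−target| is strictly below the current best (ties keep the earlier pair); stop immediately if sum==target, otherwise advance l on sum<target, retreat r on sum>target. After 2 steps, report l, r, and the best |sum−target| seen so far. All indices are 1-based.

l=3, r=9, best |Δ|=4

l=1 r=9: -12+36=24 d=5 *, l++
l=2 r=9: -11+36=25 d=4 *, l++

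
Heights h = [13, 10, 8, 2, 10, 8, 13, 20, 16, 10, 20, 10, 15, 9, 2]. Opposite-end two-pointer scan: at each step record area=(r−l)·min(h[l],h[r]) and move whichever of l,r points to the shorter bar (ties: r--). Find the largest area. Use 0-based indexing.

max area = 156

[0,14] min(13,2)*14=28 best=28 * → r--
[0,13] min(13,9)*13=117 best=117 * → r--
[0,12] min(13,15)*12=156 best=156 * → l++
[1,12] min(10,15)*11=110 best=156 → l++
[2,12] min(8,15)*10=80 best=156 → l++
[3,12] min(2,15)*9=18 best=156 → l++
[4,12] min(10,15)*8=80 best=156 → l++
[5,12] min(8,15)*7=56 best=156 → l++
[6,12] min(13,15)*6=78 best=156 → l++
[7,12] min(20,15)*5=75 best=156 → r--
[7,11] min(20,10)*4=40 best=156 → r--
[7,10] min(20,20)*3=60 best=156 → r--
[7,9] min(20,10)*2=20 best=156 → r--
[7,8] min(20,16)*1=16 best=156 → r--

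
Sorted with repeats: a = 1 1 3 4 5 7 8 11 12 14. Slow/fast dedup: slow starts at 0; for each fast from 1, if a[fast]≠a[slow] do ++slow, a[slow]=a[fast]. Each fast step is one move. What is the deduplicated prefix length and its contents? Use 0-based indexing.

slow=0 fast=1: a[fast]=1=a[slow] dup, fast++
slow=0 fast=2: a[fast]=3≠a[slow]=1 write a[1]=3, slow++,fast++
slow=1 fast=3: a[fast]=4≠a[slow]=3 write a[2]=4, slow++,fast++
slow=2 fast=4: a[fast]=5≠a[slow]=4 write a[3]=5, slow++,fast++
slow=3 fast=5: a[fast]=7≠a[slow]=5 write a[4]=7, slow++,fast++
slow=4 fast=6: a[fast]=8≠a[slow]=7 write a[5]=8, slow++,fast++
slow=5 fast=7: a[fast]=11≠a[slow]=8 write a[6]=11, slow++,fast++
slow=6 fast=8: a[fast]=12≠a[slow]=11 write a[7]=12, slow++,fast++
slow=7 fast=9: a[fast]=14≠a[slow]=12 write a[8]=14, slow++,fast++

length 9; prefix = [1, 3, 4, 5, 7, 8, 11, 12, 14]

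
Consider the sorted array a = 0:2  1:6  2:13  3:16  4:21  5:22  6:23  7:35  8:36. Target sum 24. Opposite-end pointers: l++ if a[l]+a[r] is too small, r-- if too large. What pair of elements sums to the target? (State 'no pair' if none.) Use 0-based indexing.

l=0 r=8: 2+36=38 >24, r--
l=0 r=7: 2+35=37 >24, r--
l=0 r=6: 2+23=25 >24, r--
l=0 r=5: 2+22=24, found

(2, 22)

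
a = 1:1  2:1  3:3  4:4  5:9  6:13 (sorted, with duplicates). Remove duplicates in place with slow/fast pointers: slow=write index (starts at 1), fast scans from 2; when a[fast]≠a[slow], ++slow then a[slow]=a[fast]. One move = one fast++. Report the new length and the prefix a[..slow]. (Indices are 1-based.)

length 5; prefix = [1, 3, 4, 9, 13]

slow=1 fast=2: a[fast]=1=a[slow] dup, fast++
slow=1 fast=3: a[fast]=3≠a[slow]=1 write a[2]=3, slow++,fast++
slow=2 fast=4: a[fast]=4≠a[slow]=3 write a[3]=4, slow++,fast++
slow=3 fast=5: a[fast]=9≠a[slow]=4 write a[4]=9, slow++,fast++
slow=4 fast=6: a[fast]=13≠a[slow]=9 write a[5]=13, slow++,fast++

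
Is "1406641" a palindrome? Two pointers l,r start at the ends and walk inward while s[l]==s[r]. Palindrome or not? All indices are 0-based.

not a palindrome (mismatch at 2,4)

l=0 r=6: '1'=='1', l++,r--
l=1 r=5: '4'=='4', l++,r--
l=2 r=4: '0'!='6', stop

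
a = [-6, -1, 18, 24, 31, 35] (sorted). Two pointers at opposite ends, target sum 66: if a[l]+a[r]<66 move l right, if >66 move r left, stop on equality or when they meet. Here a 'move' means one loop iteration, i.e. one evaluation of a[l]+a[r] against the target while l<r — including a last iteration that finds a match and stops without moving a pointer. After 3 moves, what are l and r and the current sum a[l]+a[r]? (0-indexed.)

l=3, r=5, sum=59

[0,5] -6+35=29 <66 → l++
[1,5] -1+35=34 <66 → l++
[2,5] 18+35=53 <66 → l++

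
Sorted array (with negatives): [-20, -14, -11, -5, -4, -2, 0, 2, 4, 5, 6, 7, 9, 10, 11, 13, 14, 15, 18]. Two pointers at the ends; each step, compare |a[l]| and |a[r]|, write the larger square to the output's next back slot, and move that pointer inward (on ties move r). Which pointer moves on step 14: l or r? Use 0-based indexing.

[0,18] |-20|>|18| out[18]=400 → l++
[1,18] |-14|<=|18| out[17]=324 → r--
[1,17] |-14|<=|15| out[16]=225 → r--
[1,16] |-14|<=|14| out[15]=196 → r--
[1,15] |-14|>|13| out[14]=196 → l++
[2,15] |-11|<=|13| out[13]=169 → r--
[2,14] |-11|<=|11| out[12]=121 → r--
[2,13] |-11|>|10| out[11]=121 → l++
[3,13] |-5|<=|10| out[10]=100 → r--
[3,12] |-5|<=|9| out[9]=81 → r--
[3,11] |-5|<=|7| out[8]=49 → r--
[3,10] |-5|<=|6| out[7]=36 → r--
[3,9] |-5|<=|5| out[6]=25 → r--
[3,8] |-5|>|4| out[5]=25 → l++

l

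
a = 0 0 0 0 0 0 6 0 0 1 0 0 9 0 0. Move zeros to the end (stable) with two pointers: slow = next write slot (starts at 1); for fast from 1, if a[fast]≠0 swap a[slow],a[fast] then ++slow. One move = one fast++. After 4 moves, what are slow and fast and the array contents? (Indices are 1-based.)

slow=1, fast=5, a=[0, 0, 0, 0, 0, 0, 6, 0, 0, 1, 0, 0, 9, 0, 0]

slow=1 fast=1: a[fast]=0, fast++
slow=1 fast=2: a[fast]=0, fast++
slow=1 fast=3: a[fast]=0, fast++
slow=1 fast=4: a[fast]=0, fast++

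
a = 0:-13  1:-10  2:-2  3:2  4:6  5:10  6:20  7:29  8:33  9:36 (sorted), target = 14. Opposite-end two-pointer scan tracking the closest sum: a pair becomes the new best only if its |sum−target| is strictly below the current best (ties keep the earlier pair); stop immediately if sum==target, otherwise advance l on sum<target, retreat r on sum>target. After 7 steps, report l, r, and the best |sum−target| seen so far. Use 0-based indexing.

l=3, r=5, best |Δ|=2

[0,9] -13+36=23 d=9 * → r--
[0,8] -13+33=20 d=6 * → r--
[0,7] -13+29=16 d=2 * → r--
[0,6] -13+20=7 d=7 → l++
[1,6] -10+20=10 d=4 → l++
[2,6] -2+20=18 d=4 → r--
[2,5] -2+10=8 d=6 → l++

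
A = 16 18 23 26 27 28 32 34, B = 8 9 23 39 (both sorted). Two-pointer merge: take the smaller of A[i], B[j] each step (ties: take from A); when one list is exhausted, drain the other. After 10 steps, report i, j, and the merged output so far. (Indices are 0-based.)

[i=0,j=0] A[i]=16>B[j]=8 take 8 → j++
[i=0,j=1] A[i]=16>B[j]=9 take 9 → j++
[i=0,j=2] A[i]=16<=B[j]=23 take 16 → i++
[i=1,j=2] A[i]=18<=B[j]=23 take 18 → i++
[i=2,j=2] A[i]=23<=B[j]=23 take 23 → i++
[i=3,j=2] A[i]=26>B[j]=23 take 23 → j++
[i=3,j=3] A[i]=26<=B[j]=39 take 26 → i++
[i=4,j=3] A[i]=27<=B[j]=39 take 27 → i++
[i=5,j=3] A[i]=28<=B[j]=39 take 28 → i++
[i=6,j=3] A[i]=32<=B[j]=39 take 32 → i++

i=7, j=3, merged so far=[8, 9, 16, 18, 23, 23, 26, 27, 28, 32]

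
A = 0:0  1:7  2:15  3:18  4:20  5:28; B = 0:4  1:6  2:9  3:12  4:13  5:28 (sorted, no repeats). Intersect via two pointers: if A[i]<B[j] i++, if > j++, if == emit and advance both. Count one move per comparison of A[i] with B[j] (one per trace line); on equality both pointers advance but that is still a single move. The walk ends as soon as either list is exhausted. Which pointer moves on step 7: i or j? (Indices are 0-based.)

j

[i=0,j=0] 0<4 → i++
[i=1,j=0] 7>4 → j++
[i=1,j=1] 7>6 → j++
[i=1,j=2] 7<9 → i++
[i=2,j=2] 15>9 → j++
[i=2,j=3] 15>12 → j++
[i=2,j=4] 15>13 → j++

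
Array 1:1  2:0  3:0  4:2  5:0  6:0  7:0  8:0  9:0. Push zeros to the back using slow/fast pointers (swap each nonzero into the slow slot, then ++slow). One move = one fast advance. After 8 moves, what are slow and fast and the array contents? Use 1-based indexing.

slow=3, fast=9, a=[1, 2, 0, 0, 0, 0, 0, 0, 0]

(s=1,f=1) a[fast]=1≠0 swap→a[1]=1 → slow++,fast++
(s=2,f=2) a[fast]=0 → fast++
(s=2,f=3) a[fast]=0 → fast++
(s=2,f=4) a[fast]=2≠0 swap→a[2]=2 → slow++,fast++
(s=3,f=5) a[fast]=0 → fast++
(s=3,f=6) a[fast]=0 → fast++
(s=3,f=7) a[fast]=0 → fast++
(s=3,f=8) a[fast]=0 → fast++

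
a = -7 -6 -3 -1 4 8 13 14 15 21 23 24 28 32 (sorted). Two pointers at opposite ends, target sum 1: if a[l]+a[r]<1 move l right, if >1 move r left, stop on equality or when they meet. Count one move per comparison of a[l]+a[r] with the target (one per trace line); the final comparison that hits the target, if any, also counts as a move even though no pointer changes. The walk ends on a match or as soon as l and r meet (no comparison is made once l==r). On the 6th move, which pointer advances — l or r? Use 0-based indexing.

r

[0,13] -7+32=25 >1 → r--
[0,12] -7+28=21 >1 → r--
[0,11] -7+24=17 >1 → r--
[0,10] -7+23=16 >1 → r--
[0,9] -7+21=14 >1 → r--
[0,8] -7+15=8 >1 → r--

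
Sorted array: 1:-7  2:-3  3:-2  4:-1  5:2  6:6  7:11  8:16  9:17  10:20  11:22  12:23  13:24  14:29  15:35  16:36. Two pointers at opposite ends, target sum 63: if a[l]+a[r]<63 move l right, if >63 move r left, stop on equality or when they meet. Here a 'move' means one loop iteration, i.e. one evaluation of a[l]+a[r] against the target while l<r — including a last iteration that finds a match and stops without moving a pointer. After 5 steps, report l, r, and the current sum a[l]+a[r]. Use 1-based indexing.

[1,16] -7+36=29 <63 → l++
[2,16] -3+36=33 <63 → l++
[3,16] -2+36=34 <63 → l++
[4,16] -1+36=35 <63 → l++
[5,16] 2+36=38 <63 → l++

l=6, r=16, sum=42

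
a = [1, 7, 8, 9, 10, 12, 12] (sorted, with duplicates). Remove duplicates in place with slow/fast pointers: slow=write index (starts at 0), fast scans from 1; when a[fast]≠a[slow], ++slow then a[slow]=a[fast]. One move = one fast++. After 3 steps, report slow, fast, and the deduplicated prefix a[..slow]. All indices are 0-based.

slow=0 fast=1: a[fast]=7≠a[slow]=1 write a[1]=7, slow++,fast++
slow=1 fast=2: a[fast]=8≠a[slow]=7 write a[2]=8, slow++,fast++
slow=2 fast=3: a[fast]=9≠a[slow]=8 write a[3]=9, slow++,fast++

slow=3, fast=4, prefix=[1, 7, 8, 9]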